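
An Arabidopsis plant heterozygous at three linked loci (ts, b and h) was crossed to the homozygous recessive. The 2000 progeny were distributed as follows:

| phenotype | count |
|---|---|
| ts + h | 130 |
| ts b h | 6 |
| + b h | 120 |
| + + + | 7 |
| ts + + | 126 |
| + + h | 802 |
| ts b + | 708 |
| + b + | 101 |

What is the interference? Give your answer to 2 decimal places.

0.59

The two most frequent reciprocal classes, + + h and ts b +, are the parental types, so the F1 was + + h / ts b +.
The two rarest classes, + + + and ts b h, are the double crossovers. Comparing them with the parentals, only the h allele has switched, so h is the middle locus and the order is ts – h – b.
ts–h: (231 + 13)/2000 = 0.1220; h–b: (246 + 13)/2000 = 0.1295.
Expected DCO frequency = 0.1220 × 0.1295 ≈ 0.01580; observed = 13/2000 ≈ 0.00650.
Coefficient of coincidence = 0.00650/0.01580 ≈ 0.41; interference = 1 − 0.41 = 0.59.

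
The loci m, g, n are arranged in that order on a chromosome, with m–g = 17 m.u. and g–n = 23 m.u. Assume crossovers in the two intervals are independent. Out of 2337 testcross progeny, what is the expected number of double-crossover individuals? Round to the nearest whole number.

91

Map distances give recombination frequencies of 0.170 and 0.230 for the two intervals.
With no interference, expected double-crossover frequency = 0.170 × 0.230 = 0.03910.
Expected number = 0.03910 × 2337 = 91.38 ≈ 91.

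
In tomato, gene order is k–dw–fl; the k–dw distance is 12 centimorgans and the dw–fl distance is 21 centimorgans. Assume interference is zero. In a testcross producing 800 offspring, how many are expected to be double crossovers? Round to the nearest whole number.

20

Map distances give recombination frequencies of 0.120 and 0.210 for the two intervals.
With no interference, expected double-crossover frequency = 0.120 × 0.210 = 0.02520.
Expected number = 0.02520 × 800 = 20.16 ≈ 20.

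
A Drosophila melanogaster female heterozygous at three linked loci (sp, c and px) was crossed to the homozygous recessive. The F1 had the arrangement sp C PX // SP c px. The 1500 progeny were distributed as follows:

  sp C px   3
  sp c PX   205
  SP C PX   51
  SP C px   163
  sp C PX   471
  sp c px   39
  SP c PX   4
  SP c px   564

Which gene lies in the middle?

px

The two rarest classes, sp C px and SP c PX, are the double crossovers. Comparing them with the parentals, only the px allele has switched, so px is the middle locus and the order is c – px – sp.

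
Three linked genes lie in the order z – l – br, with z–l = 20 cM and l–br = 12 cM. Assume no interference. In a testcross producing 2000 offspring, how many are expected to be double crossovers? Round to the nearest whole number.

Map distances give recombination frequencies of 0.200 and 0.120 for the two intervals.
With no interference, expected double-crossover frequency = 0.200 × 0.120 = 0.02400.
Expected number = 0.02400 × 2000 = 48.00 ≈ 48.

48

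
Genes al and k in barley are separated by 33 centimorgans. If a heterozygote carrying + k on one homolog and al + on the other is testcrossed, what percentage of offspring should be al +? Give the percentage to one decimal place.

33.5%

A map distance of 33 centimorgans corresponds to a recombination frequency of 0.330.
The F1 is + k / al +, so al + is a parental gamete class with expected frequency (1 − r)/2 = 0.670/2 = 0.3350.
That is 0.3350 = 33.5% of the progeny.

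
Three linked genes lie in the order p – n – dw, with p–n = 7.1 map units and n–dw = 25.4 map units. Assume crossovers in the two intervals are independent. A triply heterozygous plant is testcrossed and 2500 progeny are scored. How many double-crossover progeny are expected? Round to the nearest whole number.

45

Map distances give recombination frequencies of 0.071 and 0.254 for the two intervals.
With no interference, expected double-crossover frequency = 0.071 × 0.254 = 0.01803.
Expected number = 0.01803 × 2500 = 45.08 ≈ 45.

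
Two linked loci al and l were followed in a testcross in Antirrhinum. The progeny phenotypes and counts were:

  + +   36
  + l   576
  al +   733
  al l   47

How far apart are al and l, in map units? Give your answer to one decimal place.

The two most frequent classes, + l (576) and al + (733), are the parental types, so the F1 was + l / al +.
The recombinant classes are + + and al l: 36 + 47 = 83.
Recombination frequency = 83/1392 = 0.0596 ≈ 6.0%, i.e. 6.0 map units.

6.0 map units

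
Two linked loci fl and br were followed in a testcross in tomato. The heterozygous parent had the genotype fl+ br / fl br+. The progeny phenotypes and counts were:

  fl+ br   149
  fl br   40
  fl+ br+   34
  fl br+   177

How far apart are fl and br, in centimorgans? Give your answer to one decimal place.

18.5 centimorgans

The recombinant classes are fl+ br+ and fl br: 34 + 40 = 74.
Recombination frequency = 74/400 = 0.1850 ≈ 18.5%, i.e. 18.5 centimorgans.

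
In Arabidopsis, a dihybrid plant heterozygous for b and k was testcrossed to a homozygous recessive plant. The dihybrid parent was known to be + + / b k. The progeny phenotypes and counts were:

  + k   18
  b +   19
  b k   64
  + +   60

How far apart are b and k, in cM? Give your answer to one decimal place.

23.0 cM

The recombinant classes are + k and b +: 18 + 19 = 37.
Recombination frequency = 37/161 = 0.2298 ≈ 23.0%, i.e. 23.0 cM.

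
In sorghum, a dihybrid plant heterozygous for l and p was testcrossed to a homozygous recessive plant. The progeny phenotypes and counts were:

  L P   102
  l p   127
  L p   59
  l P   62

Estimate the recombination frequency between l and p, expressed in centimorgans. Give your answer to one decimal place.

The two most frequent classes, L P (102) and l p (127), are the parental types, so the F1 was L P / l p.
The recombinant classes are L p and l P: 59 + 62 = 121.
Recombination frequency = 121/350 = 0.3457 ≈ 34.6%, i.e. 34.6 centimorgans.

34.6 centimorgans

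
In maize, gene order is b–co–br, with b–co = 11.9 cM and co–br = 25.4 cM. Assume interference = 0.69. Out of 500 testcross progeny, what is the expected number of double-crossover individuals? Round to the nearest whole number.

5

Map distances give recombination frequencies of 0.119 and 0.254 for the two intervals.
With interference 0.69 (so coincidence = 0.31), expected double-crossover frequency = 0.119 × 0.254 × 0.31 = 0.00937.
Expected number = 0.00937 × 500 = 4.69 ≈ 5.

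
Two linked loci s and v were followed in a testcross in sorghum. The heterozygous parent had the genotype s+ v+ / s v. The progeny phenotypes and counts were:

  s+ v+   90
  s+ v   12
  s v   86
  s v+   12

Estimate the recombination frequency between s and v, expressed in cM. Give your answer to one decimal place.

12.0 cM

The recombinant classes are s+ v and s v+: 12 + 12 = 24.
Recombination frequency = 24/200 = 0.1200 ≈ 12.0%, i.e. 12.0 cM.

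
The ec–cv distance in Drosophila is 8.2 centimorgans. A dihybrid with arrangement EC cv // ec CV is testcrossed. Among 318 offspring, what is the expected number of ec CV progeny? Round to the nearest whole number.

A map distance of 8.2 centimorgans corresponds to a recombination frequency of 0.082.
The F1 is EC cv / ec CV, so ec CV is a parental gamete class with expected frequency (1 − r)/2 = 0.918/2 = 0.4590.
Expected number = 0.4590 × 318 = 145.96 ≈ 146.

146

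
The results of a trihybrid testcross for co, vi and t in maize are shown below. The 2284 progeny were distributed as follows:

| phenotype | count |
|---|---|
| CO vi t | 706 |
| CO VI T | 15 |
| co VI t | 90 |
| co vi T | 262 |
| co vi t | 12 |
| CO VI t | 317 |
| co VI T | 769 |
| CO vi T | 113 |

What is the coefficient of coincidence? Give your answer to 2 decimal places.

The two most frequent reciprocal classes, co VI T and CO vi t, are the parental types, so the F1 was co VI T / CO vi t.
The two rarest classes, CO VI T and co vi t, are the double crossovers. Comparing them with the parentals, only the co allele has switched, so co is the middle locus and the order is vi – co – t.
vi–co: (579 + 27)/2284 = 0.2653; co–t: (203 + 27)/2284 = 0.1007.
Expected DCO frequency = 0.2653 × 0.1007 ≈ 0.02672; observed = 27/2284 ≈ 0.01182.
Coefficient of coincidence = 0.01182/0.02672 ≈ 0.44.

0.44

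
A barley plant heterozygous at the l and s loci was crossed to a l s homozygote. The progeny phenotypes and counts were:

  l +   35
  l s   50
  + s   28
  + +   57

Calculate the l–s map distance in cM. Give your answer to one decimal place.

37.1 cM

The two most frequent classes, + + (57) and l s (50), are the parental types, so the F1 was + + / l s.
The recombinant classes are + s and l +: 28 + 35 = 63.
Recombination frequency = 63/170 = 0.3706 ≈ 37.1%, i.e. 37.1 cM.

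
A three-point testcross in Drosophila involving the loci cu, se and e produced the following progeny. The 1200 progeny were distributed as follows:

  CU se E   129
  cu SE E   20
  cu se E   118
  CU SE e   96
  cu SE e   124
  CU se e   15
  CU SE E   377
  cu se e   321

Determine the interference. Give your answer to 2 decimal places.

0.41

The two most frequent reciprocal classes, cu se e and CU SE E, are the parental types, so the F1 was cu se e / CU SE E.
The two rarest classes, CU se e and cu SE E, are the double crossovers. Comparing them with the parentals, only the cu allele has switched, so cu is the middle locus and the order is e – cu – se.
e–cu: (214 + 35)/1200 = 0.2075; cu–se: (253 + 35)/1200 = 0.2400.
Expected DCO frequency = 0.2075 × 0.2400 ≈ 0.04980; observed = 35/1200 ≈ 0.02917.
Coefficient of coincidence = 0.02917/0.04980 ≈ 0.59; interference = 1 − 0.59 = 0.41.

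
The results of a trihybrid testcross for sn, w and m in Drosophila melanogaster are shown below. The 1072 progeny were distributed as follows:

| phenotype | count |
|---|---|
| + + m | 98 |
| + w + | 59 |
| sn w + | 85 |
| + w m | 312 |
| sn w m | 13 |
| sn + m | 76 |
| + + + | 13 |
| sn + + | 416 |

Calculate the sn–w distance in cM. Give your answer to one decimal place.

The two most frequent reciprocal classes, + w m and sn + +, are the parental types, so the F1 was + w m / sn + +.
The two rarest classes, sn w m and + + +, are the double crossovers. Comparing them with the parentals, only the sn allele has switched, so sn is the middle locus and the order is w – sn – m.
Crossovers in the w–sn interval produce the single-crossover classes + + m and sn w + (98 + 85 = 183) plus the double crossovers (26).
RF(w–sn) = (183 + 26) / 1072 = 209/1072 = 0.1950 → 19.5 cM.

19.5 cM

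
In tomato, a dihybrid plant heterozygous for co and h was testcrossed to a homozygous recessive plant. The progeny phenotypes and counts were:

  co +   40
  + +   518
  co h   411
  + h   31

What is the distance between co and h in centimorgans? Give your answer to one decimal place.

7.1 centimorgans

The two most frequent classes, + + (518) and co h (411), are the parental types, so the F1 was + + / co h.
The recombinant classes are + h and co +: 31 + 40 = 71.
Recombination frequency = 71/1000 = 0.0710 ≈ 7.1%, i.e. 7.1 centimorgans.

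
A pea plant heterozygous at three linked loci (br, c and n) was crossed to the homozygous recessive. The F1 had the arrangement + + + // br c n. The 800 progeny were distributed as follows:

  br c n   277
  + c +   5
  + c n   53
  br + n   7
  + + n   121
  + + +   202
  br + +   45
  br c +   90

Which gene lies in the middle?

c

The two rarest classes, + c + and br + n, are the double crossovers. Comparing them with the parentals, only the c allele has switched, so c is the middle locus and the order is n – c – br.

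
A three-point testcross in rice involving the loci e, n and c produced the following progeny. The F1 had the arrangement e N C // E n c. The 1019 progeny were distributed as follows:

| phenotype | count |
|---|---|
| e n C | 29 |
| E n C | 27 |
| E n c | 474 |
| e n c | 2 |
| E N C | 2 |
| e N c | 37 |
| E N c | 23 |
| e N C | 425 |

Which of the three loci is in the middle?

The two rarest classes, E N C and e n c, are the double crossovers. Comparing them with the parentals, only the e allele has switched, so e is the middle locus and the order is c – e – n.

e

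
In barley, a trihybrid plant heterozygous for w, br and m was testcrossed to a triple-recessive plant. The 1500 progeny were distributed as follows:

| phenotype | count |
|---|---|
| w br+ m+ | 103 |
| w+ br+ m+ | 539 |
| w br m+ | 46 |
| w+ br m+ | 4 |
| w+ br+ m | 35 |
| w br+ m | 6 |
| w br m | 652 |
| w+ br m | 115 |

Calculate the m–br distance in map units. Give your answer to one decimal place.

The two most frequent reciprocal classes, w br m and w+ br+ m+, are the parental types, so the F1 was w br m / w+ br+ m+.
The two rarest classes, w br+ m and w+ br m+, are the double crossovers. Comparing them with the parentals, only the br allele has switched, so br is the middle locus and the order is w – br – m.
Crossovers in the br–m interval produce the single-crossover classes w br m+ and w+ br+ m (46 + 35 = 81) plus the double crossovers (10).
RF(br–m) = (81 + 10) / 1500 = 91/1500 = 0.0607 → 6.1 map units.

6.1 map units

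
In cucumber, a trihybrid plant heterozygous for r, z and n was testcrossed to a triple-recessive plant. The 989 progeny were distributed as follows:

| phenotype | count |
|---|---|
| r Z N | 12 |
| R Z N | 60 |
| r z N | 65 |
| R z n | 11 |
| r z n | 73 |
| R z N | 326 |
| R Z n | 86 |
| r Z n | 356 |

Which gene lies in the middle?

The two most frequent reciprocal classes, R z N and r Z n, are the parental types, so the F1 was R z N / r Z n.
The two rarest classes, R z n and r Z N, are the double crossovers. Comparing them with the parentals, only the n allele has switched, so n is the middle locus and the order is r – n – z.

n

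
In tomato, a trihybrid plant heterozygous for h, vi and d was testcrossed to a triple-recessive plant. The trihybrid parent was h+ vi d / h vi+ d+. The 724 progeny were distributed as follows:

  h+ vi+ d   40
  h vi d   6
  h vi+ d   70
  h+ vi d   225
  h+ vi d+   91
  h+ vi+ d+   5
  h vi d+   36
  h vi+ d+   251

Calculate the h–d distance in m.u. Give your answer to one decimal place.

The two rarest classes, h vi d and h+ vi+ d+, are the double crossovers. Comparing them with the parentals, only the h allele has switched, so h is the middle locus and the order is d – h – vi.
Crossovers in the d–h interval produce the single-crossover classes h+ vi d+ and h vi+ d (91 + 70 = 161) plus the double crossovers (11).
RF(d–h) = (161 + 11) / 724 = 172/724 = 0.2376 → 23.8 m.u.

23.8 m.u.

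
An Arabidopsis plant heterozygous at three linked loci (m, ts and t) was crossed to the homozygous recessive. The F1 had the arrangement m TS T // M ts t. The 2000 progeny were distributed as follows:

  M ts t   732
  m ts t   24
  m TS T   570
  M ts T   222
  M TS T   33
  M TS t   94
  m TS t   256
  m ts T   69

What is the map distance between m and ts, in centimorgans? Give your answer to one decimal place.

11.0 centimorgans

The two rarest classes, M TS T and m ts t, are the double crossovers. Comparing them with the parentals, only the m allele has switched, so m is the middle locus and the order is ts – m – t.
Crossovers in the ts–m interval produce the single-crossover classes m ts T and M TS t (69 + 94 = 163) plus the double crossovers (57).
RF(ts–m) = (163 + 57) / 2000 = 220/2000 = 0.1100 → 11.0 centimorgans.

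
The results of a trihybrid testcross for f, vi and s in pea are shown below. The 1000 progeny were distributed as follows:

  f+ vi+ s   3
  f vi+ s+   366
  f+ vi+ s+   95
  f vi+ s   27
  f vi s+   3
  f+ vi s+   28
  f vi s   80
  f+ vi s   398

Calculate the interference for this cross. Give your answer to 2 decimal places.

0.46

The two most frequent reciprocal classes, f vi+ s+ and f+ vi s, are the parental types, so the F1 was f vi+ s+ / f+ vi s.
The two rarest classes, f vi s+ and f+ vi+ s, are the double crossovers. Comparing them with the parentals, only the vi allele has switched, so vi is the middle locus and the order is s – vi – f.
s–vi: (55 + 6)/1000 = 0.0610; vi–f: (175 + 6)/1000 = 0.1810.
Expected DCO frequency = 0.0610 × 0.1810 ≈ 0.01104; observed = 6/1000 ≈ 0.00600.
Coefficient of coincidence = 0.00600/0.01104 ≈ 0.54; interference = 1 − 0.54 = 0.46.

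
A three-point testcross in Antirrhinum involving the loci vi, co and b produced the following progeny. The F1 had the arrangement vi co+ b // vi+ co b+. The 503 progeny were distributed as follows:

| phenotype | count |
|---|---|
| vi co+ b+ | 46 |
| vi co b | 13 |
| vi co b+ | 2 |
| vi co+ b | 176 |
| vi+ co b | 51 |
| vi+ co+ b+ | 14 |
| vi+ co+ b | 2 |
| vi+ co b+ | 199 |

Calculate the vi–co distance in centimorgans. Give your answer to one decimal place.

The two rarest classes, vi+ co+ b and vi co b+, are the double crossovers. Comparing them with the parentals, only the vi allele has switched, so vi is the middle locus and the order is co – vi – b.
Crossovers in the co–vi interval produce the single-crossover classes vi co b and vi+ co+ b+ (13 + 14 = 27) plus the double crossovers (4).
RF(co–vi) = (27 + 4) / 503 = 31/503 = 0.0616 → 6.2 centimorgans.

6.2 centimorgans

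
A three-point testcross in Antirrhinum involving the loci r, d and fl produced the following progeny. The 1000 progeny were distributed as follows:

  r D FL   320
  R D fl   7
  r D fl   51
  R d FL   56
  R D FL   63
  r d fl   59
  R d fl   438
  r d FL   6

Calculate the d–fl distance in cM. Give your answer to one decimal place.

The two most frequent reciprocal classes, R d fl and r D FL, are the parental types, so the F1 was R d fl / r D FL.
The two rarest classes, R D fl and r d FL, are the double crossovers. Comparing them with the parentals, only the d allele has switched, so d is the middle locus and the order is fl – d – r.
Crossovers in the fl–d interval produce the single-crossover classes R d FL and r D fl (56 + 51 = 107) plus the double crossovers (13).
RF(fl–d) = (107 + 13) / 1000 = 120/1000 = 0.1200 → 12.0 cM.

12.0 cM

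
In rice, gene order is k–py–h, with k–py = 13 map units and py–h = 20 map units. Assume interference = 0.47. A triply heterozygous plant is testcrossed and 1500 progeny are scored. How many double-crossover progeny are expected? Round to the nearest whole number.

Map distances give recombination frequencies of 0.130 and 0.200 for the two intervals.
With interference 0.47 (so coincidence = 0.53), expected double-crossover frequency = 0.130 × 0.200 × 0.53 = 0.01378.
Expected number = 0.01378 × 1500 = 20.67 ≈ 21.

21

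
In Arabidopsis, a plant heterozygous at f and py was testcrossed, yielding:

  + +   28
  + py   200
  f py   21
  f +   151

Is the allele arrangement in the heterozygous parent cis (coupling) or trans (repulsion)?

trans

The two most frequent classes are + py (200) and f + (151); these are the parental (non-recombinant) types.
So the F1 carried + py on one chromosome and f + on the other — the recessive alleles are on opposite chromosomes (trans / repulsion).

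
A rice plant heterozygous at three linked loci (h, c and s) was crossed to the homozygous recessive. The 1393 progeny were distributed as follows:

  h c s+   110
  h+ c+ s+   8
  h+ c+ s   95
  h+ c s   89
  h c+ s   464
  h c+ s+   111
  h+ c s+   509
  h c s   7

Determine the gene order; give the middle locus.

c

The two most frequent reciprocal classes, h c+ s and h+ c s+, are the parental types, so the F1 was h c+ s / h+ c s+.
The two rarest classes, h c s and h+ c+ s+, are the double crossovers. Comparing them with the parentals, only the c allele has switched, so c is the middle locus and the order is h – c – s.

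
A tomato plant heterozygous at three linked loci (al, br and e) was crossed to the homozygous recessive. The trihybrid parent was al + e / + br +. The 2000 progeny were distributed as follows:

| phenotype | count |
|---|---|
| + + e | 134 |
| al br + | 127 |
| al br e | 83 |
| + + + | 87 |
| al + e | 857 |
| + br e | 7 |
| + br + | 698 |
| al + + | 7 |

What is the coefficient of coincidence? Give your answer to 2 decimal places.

The two rarest classes, al + + and + br e, are the double crossovers. Comparing them with the parentals, only the e allele has switched, so e is the middle locus and the order is br – e – al.
br–e: (170 + 14)/2000 = 0.0920; e–al: (261 + 14)/2000 = 0.1375.
Expected DCO frequency = 0.0920 × 0.1375 ≈ 0.01265; observed = 14/2000 ≈ 0.00700.
Coefficient of coincidence = 0.00700/0.01265 ≈ 0.55.

0.55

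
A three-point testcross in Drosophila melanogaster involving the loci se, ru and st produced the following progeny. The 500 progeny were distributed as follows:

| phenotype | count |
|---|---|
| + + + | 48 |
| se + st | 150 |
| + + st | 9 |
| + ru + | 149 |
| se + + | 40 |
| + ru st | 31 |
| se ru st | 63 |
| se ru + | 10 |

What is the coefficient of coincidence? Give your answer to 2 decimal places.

0.81

The two most frequent reciprocal classes, se + st and + ru +, are the parental types, so the F1 was se + st / + ru +.
The two rarest classes, + + st and se ru +, are the double crossovers. Comparing them with the parentals, only the se allele has switched, so se is the middle locus and the order is st – se – ru.
st–se: (71 + 19)/500 = 0.1800; se–ru: (111 + 19)/500 = 0.2600.
Expected DCO frequency = 0.1800 × 0.2600 ≈ 0.04680; observed = 19/500 ≈ 0.03800.
Coefficient of coincidence = 0.03800/0.04680 ≈ 0.81.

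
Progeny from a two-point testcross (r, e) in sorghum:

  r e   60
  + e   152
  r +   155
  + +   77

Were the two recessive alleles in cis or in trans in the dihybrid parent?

trans

The two most frequent classes are + e (152) and r + (155); these are the parental (non-recombinant) types.
So the F1 carried + e on one chromosome and r + on the other — the recessive alleles are on opposite chromosomes (trans / repulsion).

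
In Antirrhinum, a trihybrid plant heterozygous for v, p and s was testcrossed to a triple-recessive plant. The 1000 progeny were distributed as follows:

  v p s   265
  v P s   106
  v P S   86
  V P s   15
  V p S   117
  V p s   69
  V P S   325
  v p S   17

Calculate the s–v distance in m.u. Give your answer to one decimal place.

18.7 m.u.

The two most frequent reciprocal classes, v p s and V P S, are the parental types, so the F1 was v p s / V P S.
The two rarest classes, v p S and V P s, are the double crossovers. Comparing them with the parentals, only the s allele has switched, so s is the middle locus and the order is p – s – v.
Crossovers in the s–v interval produce the single-crossover classes V p s and v P S (69 + 86 = 155) plus the double crossovers (32).
RF(s–v) = (155 + 32) / 1000 = 187/1000 = 0.1870 → 18.7 m.u.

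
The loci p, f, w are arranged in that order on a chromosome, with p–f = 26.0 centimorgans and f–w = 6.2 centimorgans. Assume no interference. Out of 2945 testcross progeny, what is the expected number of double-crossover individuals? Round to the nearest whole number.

47

Map distances give recombination frequencies of 0.260 and 0.062 for the two intervals.
With no interference, expected double-crossover frequency = 0.260 × 0.062 = 0.01612.
Expected number = 0.01612 × 2945 = 47.47 ≈ 47.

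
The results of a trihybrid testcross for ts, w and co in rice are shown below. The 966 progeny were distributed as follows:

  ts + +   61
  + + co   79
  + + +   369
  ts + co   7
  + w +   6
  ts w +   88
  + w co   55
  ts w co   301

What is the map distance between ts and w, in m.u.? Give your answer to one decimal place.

The two most frequent reciprocal classes, + + + and ts w co, are the parental types, so the F1 was + + + / ts w co.
The two rarest classes, + w + and ts + co, are the double crossovers. Comparing them with the parentals, only the w allele has switched, so w is the middle locus and the order is ts – w – co.
Crossovers in the ts–w interval produce the single-crossover classes ts + + and + w co (61 + 55 = 116) plus the double crossovers (13).
RF(ts–w) = (116 + 13) / 966 = 129/966 = 0.1335 → 13.4 m.u.

13.4 m.u.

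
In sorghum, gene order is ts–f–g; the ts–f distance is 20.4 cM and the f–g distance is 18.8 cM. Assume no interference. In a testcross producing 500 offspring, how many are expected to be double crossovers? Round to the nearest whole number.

Map distances give recombination frequencies of 0.204 and 0.188 for the two intervals.
With no interference, expected double-crossover frequency = 0.204 × 0.188 = 0.03835.
Expected number = 0.03835 × 500 = 19.18 ≈ 19.

19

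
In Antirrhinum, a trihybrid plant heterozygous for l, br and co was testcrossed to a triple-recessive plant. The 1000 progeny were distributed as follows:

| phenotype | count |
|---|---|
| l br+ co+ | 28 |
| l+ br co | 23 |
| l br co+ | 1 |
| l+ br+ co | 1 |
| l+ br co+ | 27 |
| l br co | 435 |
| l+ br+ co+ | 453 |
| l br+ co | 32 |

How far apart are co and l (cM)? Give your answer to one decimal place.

The two most frequent reciprocal classes, l+ br+ co+ and l br co, are the parental types, so the F1 was l+ br+ co+ / l br co.
The two rarest classes, l+ br+ co and l br co+, are the double crossovers. Comparing them with the parentals, only the co allele has switched, so co is the middle locus and the order is br – co – l.
Crossovers in the co–l interval produce the single-crossover classes l br+ co+ and l+ br co (28 + 23 = 51) plus the double crossovers (2).
RF(co–l) = (51 + 2) / 1000 = 53/1000 = 0.0530 → 5.3 cM.

5.3 cM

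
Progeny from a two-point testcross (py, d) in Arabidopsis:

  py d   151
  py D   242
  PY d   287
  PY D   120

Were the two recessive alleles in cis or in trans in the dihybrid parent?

The two most frequent classes are PY d (287) and py D (242); these are the parental (non-recombinant) types.
So the F1 carried PY d on one chromosome and py D on the other — the recessive alleles are on opposite chromosomes (trans / repulsion).

trans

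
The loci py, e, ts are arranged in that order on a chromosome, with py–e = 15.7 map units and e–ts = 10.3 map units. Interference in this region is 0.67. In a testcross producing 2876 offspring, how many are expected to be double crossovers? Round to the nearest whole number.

Map distances give recombination frequencies of 0.157 and 0.103 for the two intervals.
With interference 0.67 (so coincidence = 0.33), expected double-crossover frequency = 0.157 × 0.103 × 0.33 = 0.00534.
Expected number = 0.00534 × 2876 = 15.35 ≈ 15.

15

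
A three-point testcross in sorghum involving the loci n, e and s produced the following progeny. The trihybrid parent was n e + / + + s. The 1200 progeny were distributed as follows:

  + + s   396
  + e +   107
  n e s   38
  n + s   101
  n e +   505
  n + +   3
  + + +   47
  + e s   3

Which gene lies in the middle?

The two rarest classes, n + + and + e s, are the double crossovers. Comparing them with the parentals, only the e allele has switched, so e is the middle locus and the order is s – e – n.

e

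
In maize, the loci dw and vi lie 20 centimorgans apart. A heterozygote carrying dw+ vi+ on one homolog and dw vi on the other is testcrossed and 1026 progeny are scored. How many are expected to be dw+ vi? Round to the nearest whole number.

103

A map distance of 20 centimorgans corresponds to a recombination frequency of 0.200.
The F1 is dw+ vi+ / dw vi, so dw+ vi is a recombinant gamete class with expected frequency r/2 = 0.200/2 = 0.1000.
Expected number = 0.1000 × 1026 = 102.60 ≈ 103.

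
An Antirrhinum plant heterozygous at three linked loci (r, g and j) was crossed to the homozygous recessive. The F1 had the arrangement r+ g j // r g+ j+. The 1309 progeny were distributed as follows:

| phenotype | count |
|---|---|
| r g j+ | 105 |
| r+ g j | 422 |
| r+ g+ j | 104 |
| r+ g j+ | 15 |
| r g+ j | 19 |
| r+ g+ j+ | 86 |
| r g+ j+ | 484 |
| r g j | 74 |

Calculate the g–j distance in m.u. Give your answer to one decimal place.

The two rarest classes, r+ g j+ and r g+ j, are the double crossovers. Comparing them with the parentals, only the j allele has switched, so j is the middle locus and the order is g – j – r.
Crossovers in the g–j interval produce the single-crossover classes r+ g+ j and r g j+ (104 + 105 = 209) plus the double crossovers (34).
RF(g–j) = (209 + 34) / 1309 = 243/1309 = 0.1856 → 18.6 m.u.

18.6 m.u.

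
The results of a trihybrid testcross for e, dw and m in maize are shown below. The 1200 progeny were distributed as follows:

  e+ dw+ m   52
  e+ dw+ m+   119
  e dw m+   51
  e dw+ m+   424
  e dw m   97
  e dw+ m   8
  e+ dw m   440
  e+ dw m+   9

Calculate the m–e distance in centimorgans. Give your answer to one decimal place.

The two most frequent reciprocal classes, e+ dw m and e dw+ m+, are the parental types, so the F1 was e+ dw m / e dw+ m+.
The two rarest classes, e+ dw m+ and e dw+ m, are the double crossovers. Comparing them with the parentals, only the m allele has switched, so m is the middle locus and the order is dw – m – e.
Crossovers in the m–e interval produce the single-crossover classes e dw m and e+ dw+ m+ (97 + 119 = 216) plus the double crossovers (17).
RF(m–e) = (216 + 17) / 1200 = 233/1200 = 0.1942 → 19.4 centimorgans.

19.4 centimorgans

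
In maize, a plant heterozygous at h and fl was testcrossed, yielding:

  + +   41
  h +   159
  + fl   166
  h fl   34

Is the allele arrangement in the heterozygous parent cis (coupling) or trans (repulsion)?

trans

The two most frequent classes are + fl (166) and h + (159); these are the parental (non-recombinant) types.
So the F1 carried + fl on one chromosome and h + on the other — the recessive alleles are on opposite chromosomes (trans / repulsion).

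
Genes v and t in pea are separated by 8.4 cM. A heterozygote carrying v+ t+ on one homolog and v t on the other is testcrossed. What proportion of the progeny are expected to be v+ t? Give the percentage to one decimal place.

4.2%

A map distance of 8.4 cM corresponds to a recombination frequency of 0.084.
The F1 is v+ t+ / v t, so v+ t is a recombinant gamete class with expected frequency r/2 = 0.084/2 = 0.0420.
That is 0.0420 = 4.2% of the progeny.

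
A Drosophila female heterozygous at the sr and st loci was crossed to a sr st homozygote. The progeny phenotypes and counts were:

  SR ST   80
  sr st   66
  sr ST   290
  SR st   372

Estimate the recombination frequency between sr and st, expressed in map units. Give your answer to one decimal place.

18.1 map units

The two most frequent classes, SR st (372) and sr ST (290), are the parental types, so the F1 was SR st / sr ST.
The recombinant classes are SR ST and sr st: 80 + 66 = 146.
Recombination frequency = 146/808 = 0.1807 ≈ 18.1%, i.e. 18.1 map units.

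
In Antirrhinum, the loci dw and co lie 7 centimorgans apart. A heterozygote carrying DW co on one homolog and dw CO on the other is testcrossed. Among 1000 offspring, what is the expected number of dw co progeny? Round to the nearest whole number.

A map distance of 7 centimorgans corresponds to a recombination frequency of 0.070.
The F1 is DW co / dw CO, so dw co is a recombinant gamete class with expected frequency r/2 = 0.070/2 = 0.0350.
Expected number = 0.0350 × 1000 = 35.00 ≈ 35.

35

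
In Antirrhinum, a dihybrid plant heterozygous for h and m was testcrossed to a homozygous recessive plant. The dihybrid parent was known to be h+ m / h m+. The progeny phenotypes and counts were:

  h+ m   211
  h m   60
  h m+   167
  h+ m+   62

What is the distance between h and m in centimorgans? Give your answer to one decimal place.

The recombinant classes are h+ m+ and h m: 62 + 60 = 122.
Recombination frequency = 122/500 = 0.2440 ≈ 24.4%, i.e. 24.4 centimorgans.

24.4 centimorgans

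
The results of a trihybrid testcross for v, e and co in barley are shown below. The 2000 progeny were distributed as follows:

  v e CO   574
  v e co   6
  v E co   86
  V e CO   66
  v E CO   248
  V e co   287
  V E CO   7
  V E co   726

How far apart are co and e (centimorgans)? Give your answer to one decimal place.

The two most frequent reciprocal classes, v e CO and V E co, are the parental types, so the F1 was v e CO / V E co.
The two rarest classes, v e co and V E CO, are the double crossovers. Comparing them with the parentals, only the co allele has switched, so co is the middle locus and the order is v – co – e.
Crossovers in the co–e interval produce the single-crossover classes v E CO and V e co (248 + 287 = 535) plus the double crossovers (13).
RF(co–e) = (535 + 13) / 2000 = 548/2000 = 0.2740 → 27.4 centimorgans.

27.4 centimorgans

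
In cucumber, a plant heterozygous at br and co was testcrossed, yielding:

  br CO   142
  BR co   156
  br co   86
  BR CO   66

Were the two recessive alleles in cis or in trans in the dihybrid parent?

The two most frequent classes are BR co (156) and br CO (142); these are the parental (non-recombinant) types.
So the F1 carried BR co on one chromosome and br CO on the other — the recessive alleles are on opposite chromosomes (trans / repulsion).

trans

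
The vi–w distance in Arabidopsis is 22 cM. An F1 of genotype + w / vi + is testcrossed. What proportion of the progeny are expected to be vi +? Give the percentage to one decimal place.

39.0%

A map distance of 22 cM corresponds to a recombination frequency of 0.220.
The F1 is + w / vi +, so vi + is a parental gamete class with expected frequency (1 − r)/2 = 0.780/2 = 0.3900.
That is 0.3900 = 39.0% of the progeny.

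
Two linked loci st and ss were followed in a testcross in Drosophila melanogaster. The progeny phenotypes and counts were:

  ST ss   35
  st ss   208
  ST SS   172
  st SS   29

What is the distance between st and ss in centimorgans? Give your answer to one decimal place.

The two most frequent classes, ST SS (172) and st ss (208), are the parental types, so the F1 was ST SS / st ss.
The recombinant classes are ST ss and st SS: 35 + 29 = 64.
Recombination frequency = 64/444 = 0.1441 ≈ 14.4%, i.e. 14.4 centimorgans.

14.4 centimorgans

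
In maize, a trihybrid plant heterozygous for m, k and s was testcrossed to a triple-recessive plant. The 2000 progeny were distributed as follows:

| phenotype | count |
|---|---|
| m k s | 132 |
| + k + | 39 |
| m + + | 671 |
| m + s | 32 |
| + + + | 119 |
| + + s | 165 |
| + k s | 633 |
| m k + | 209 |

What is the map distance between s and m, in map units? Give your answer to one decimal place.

The two most frequent reciprocal classes, + k s and m + +, are the parental types, so the F1 was + k s / m + +.
The two rarest classes, + k + and m + s, are the double crossovers. Comparing them with the parentals, only the s allele has switched, so s is the middle locus and the order is m – s – k.
Crossovers in the m–s interval produce the single-crossover classes m k s and + + + (132 + 119 = 251) plus the double crossovers (71).
RF(m–s) = (251 + 71) / 2000 = 322/2000 = 0.1610 → 16.1 map units.

16.1 map units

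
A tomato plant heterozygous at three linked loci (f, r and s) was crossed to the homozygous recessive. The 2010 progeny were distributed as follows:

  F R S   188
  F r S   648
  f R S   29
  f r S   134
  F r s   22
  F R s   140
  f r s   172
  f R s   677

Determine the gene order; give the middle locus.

s

The two most frequent reciprocal classes, f R s and F r S, are the parental types, so the F1 was f R s / F r S.
The two rarest classes, f R S and F r s, are the double crossovers. Comparing them with the parentals, only the s allele has switched, so s is the middle locus and the order is f – s – r.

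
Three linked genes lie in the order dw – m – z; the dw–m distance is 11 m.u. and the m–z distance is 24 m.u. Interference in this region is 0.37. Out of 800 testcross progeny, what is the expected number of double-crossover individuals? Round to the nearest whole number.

Map distances give recombination frequencies of 0.110 and 0.240 for the two intervals.
With interference 0.37 (so coincidence = 0.63), expected double-crossover frequency = 0.110 × 0.240 × 0.63 = 0.01663.
Expected number = 0.01663 × 800 = 13.31 ≈ 13.

13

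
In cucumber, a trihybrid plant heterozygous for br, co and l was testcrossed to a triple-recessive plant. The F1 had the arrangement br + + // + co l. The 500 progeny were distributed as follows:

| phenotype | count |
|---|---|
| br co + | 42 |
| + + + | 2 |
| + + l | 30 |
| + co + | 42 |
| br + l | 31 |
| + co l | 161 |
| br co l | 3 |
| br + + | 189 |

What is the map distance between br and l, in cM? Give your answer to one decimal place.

The two rarest classes, + + + and br co l, are the double crossovers. Comparing them with the parentals, only the br allele has switched, so br is the middle locus and the order is l – br – co.
Crossovers in the l–br interval produce the single-crossover classes br + l and + co + (31 + 42 = 73) plus the double crossovers (5).
RF(l–br) = (73 + 5) / 500 = 78/500 = 0.1560 → 15.6 cM.

15.6 cM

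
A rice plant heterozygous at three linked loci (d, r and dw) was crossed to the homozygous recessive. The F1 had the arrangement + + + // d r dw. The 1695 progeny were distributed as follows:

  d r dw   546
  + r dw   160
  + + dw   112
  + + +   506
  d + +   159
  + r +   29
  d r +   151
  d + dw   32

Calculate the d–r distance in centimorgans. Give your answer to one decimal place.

The two rarest classes, + r + and d + dw, are the double crossovers. Comparing them with the parentals, only the r allele has switched, so r is the middle locus and the order is dw – r – d.
Crossovers in the r–d interval produce the single-crossover classes d + + and + r dw (159 + 160 = 319) plus the double crossovers (61).
RF(r–d) = (319 + 61) / 1695 = 380/1695 = 0.2242 → 22.4 centimorgans.

22.4 centimorgans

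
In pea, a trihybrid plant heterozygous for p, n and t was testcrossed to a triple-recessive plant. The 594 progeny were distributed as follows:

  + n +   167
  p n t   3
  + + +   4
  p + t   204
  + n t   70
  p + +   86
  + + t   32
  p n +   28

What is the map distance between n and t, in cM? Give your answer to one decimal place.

27.4 cM

The two most frequent reciprocal classes, p + t and + n +, are the parental types, so the F1 was p + t / + n +.
The two rarest classes, p n t and + + +, are the double crossovers. Comparing them with the parentals, only the n allele has switched, so n is the middle locus and the order is p – n – t.
Crossovers in the n–t interval produce the single-crossover classes p + + and + n t (86 + 70 = 156) plus the double crossovers (7).
RF(n–t) = (156 + 7) / 594 = 163/594 = 0.2744 → 27.4 cM.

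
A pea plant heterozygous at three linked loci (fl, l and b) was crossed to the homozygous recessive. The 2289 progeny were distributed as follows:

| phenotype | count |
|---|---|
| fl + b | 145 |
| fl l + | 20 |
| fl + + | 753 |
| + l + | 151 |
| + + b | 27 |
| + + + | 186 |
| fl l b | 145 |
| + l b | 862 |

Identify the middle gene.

l

The two most frequent reciprocal classes, fl + + and + l b, are the parental types, so the F1 was fl + + / + l b.
The two rarest classes, fl l + and + + b, are the double crossovers. Comparing them with the parentals, only the l allele has switched, so l is the middle locus and the order is b – l – fl.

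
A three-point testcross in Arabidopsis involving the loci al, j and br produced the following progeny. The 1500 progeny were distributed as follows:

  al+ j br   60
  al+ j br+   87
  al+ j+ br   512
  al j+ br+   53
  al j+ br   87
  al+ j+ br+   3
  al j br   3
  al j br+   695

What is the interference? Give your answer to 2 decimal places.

The two most frequent reciprocal classes, al+ j+ br and al j br+, are the parental types, so the F1 was al+ j+ br / al j br+.
The two rarest classes, al+ j+ br+ and al j br, are the double crossovers. Comparing them with the parentals, only the br allele has switched, so br is the middle locus and the order is al – br – j.
al–br: (174 + 6)/1500 = 0.1200; br–j: (113 + 6)/1500 = 0.0793.
Expected DCO frequency = 0.1200 × 0.0793 ≈ 0.00952; observed = 6/1500 ≈ 0.00400.
Coefficient of coincidence = 0.00400/0.00952 ≈ 0.42; interference = 1 − 0.42 = 0.58.

0.58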